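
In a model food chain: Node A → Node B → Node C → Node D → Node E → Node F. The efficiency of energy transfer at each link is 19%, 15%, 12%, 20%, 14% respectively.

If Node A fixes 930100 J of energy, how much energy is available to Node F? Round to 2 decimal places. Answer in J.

89.07 J

Node B: 930100 × 0.19 = 176719 J
Node C: 176719 × 0.15 = 26507.85 J
Node D: 26507.85 × 0.12 = 3180.942 J
Node E: 3180.942 × 0.2 = 636.1884 J
Node F: 636.1884 × 0.14 = 89.066376 J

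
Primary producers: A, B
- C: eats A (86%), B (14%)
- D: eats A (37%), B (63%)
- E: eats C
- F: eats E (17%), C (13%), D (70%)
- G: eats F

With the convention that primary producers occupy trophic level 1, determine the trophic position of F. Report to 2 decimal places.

C: 1 + (0.86×1 + 0.14×1) = 2
D: 1 + (0.37×1 + 0.63×1) = 2
E: 1 + 2 = 3
F: 1 + (0.17×3 + 0.13×2 + 0.7×2) = 3.17
G: 1 + 3.17 = 4.17

3.17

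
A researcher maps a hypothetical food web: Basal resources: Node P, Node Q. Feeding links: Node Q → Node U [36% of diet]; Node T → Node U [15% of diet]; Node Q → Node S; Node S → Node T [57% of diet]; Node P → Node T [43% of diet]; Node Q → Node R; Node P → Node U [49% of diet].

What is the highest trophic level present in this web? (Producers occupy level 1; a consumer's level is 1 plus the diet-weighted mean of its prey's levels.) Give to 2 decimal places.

2.57

Node R: 1 + 1 = 2
Node S: 1 + 1 = 2
Node T: 1 + (0.57×2 + 0.43×1) = 2.57
Node U: 1 + (0.36×1 + 0.15×2.57 + 0.49×1) = 2.2355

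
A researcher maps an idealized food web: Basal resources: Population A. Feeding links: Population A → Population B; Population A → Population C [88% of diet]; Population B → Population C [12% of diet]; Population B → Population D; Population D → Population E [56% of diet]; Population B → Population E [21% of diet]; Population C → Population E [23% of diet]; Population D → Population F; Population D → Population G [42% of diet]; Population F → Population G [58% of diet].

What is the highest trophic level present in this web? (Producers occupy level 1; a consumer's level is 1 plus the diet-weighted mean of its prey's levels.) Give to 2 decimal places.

4.58

Population B: 1 + 1 = 2
Population C: 1 + (0.88×1 + 0.12×2) = 2.12
Population D: 1 + 2 = 3
Population E: 1 + (0.56×3 + 0.21×2 + 0.23×2.12) = 3.5876
Population F: 1 + 3 = 4
Population G: 1 + (0.42×3 + 0.58×4) = 4.58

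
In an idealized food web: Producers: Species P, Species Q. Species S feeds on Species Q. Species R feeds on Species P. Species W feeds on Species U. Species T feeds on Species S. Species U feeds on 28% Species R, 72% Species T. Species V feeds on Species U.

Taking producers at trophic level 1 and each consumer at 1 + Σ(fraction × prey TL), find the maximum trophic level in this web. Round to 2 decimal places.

4.72

Species R: 1 + 1 = 2
Species S: 1 + 1 = 2
Species T: 1 + 2 = 3
Species U: 1 + (0.28×2 + 0.72×3) = 3.72
Species V: 1 + 3.72 = 4.72
Species W: 1 + 3.72 = 4.72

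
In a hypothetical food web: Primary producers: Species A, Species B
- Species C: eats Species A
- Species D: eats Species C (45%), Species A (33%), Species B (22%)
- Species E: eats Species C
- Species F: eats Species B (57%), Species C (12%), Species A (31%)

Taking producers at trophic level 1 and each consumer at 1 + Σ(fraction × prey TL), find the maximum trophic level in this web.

3

Species C: 1 + 1 = 2
Species D: 1 + (0.45×2 + 0.33×1 + 0.22×1) = 2.45
Species E: 1 + 2 = 3
Species F: 1 + (0.57×1 + 0.12×2 + 0.31×1) = 2.12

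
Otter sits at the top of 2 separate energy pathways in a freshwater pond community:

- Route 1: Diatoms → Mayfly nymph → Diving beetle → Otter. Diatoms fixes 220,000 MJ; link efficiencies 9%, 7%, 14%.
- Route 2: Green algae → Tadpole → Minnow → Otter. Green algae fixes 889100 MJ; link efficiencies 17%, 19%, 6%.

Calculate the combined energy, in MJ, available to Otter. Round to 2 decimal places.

Route 1: 220000 × 0.09 × 0.07 × 0.14 = 194.04 MJ
Route 2: 889100 × 0.17 × 0.19 × 0.06 = 1723.0758 MJ
Total at Otter: 194.04 + 1723.0758 = 1917.1158 MJ

1917.12 MJ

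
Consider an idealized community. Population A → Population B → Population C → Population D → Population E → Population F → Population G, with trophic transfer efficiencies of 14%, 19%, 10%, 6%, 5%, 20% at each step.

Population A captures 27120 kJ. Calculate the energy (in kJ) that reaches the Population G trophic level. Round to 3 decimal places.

Population B: 27120 × 0.14 = 3796.8 kJ
Population C: 3796.8 × 0.19 = 721.392 kJ
Population D: 721.392 × 0.1 = 72.1392 kJ
Population E: 72.1392 × 0.06 = 4.328352 kJ
Population F: 4.328352 × 0.05 = 0.2164176 kJ
Population G: 0.2164176 × 0.2 = 0.04328352 kJ

0.043 kJ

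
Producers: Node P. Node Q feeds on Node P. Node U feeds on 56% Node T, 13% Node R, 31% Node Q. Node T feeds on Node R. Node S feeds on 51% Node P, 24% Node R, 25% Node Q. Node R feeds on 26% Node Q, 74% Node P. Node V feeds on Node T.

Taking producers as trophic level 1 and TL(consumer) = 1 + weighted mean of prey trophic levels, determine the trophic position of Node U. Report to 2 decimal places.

Node Q: 1 + 1 = 2
Node R: 1 + (0.26×2 + 0.74×1) = 2.26
Node S: 1 + (0.51×1 + 0.24×2.26 + 0.25×2) = 2.5524
Node T: 1 + 2.26 = 3.26
Node U: 1 + (0.56×3.26 + 0.13×2.26 + 0.31×2) = 3.7394
Node V: 1 + 3.26 = 4.26

3.74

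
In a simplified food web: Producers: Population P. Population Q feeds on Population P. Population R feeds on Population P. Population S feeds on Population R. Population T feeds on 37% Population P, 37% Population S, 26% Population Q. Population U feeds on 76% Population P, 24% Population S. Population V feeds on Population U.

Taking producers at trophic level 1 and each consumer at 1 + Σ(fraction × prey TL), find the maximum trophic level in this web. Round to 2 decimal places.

Population Q: 1 + 1 = 2
Population R: 1 + 1 = 2
Population S: 1 + 2 = 3
Population T: 1 + (0.37×1 + 0.37×3 + 0.26×2) = 3
Population U: 1 + (0.76×1 + 0.24×3) = 2.48
Population V: 1 + 2.48 = 3.48

3.48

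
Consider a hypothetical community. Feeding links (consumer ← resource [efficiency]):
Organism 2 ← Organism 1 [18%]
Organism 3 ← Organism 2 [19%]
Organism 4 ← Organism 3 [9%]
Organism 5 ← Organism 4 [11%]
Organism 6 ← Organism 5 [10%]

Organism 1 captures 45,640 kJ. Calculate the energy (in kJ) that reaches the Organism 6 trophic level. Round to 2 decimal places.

1.55 kJ

Organism 2: 45640 × 0.18 = 8215.2 kJ
Organism 3: 8215.2 × 0.19 = 1560.888 kJ
Organism 4: 1560.888 × 0.09 = 140.47992 kJ
Organism 5: 140.47992 × 0.11 = 15.4527912 kJ
Organism 6: 15.4527912 × 0.1 = 1.54527912 kJ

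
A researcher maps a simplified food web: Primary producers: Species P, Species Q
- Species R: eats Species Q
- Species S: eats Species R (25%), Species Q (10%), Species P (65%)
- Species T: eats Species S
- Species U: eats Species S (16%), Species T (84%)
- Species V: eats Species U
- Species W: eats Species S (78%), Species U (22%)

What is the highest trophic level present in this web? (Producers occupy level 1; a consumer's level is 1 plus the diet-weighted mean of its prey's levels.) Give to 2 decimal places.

5.09

Species R: 1 + 1 = 2
Species S: 1 + (0.25×2 + 0.1×1 + 0.65×1) = 2.25
Species T: 1 + 2.25 = 3.25
Species U: 1 + (0.16×2.25 + 0.84×3.25) = 4.09
Species V: 1 + 4.09 = 5.09
Species W: 1 + (0.78×2.25 + 0.22×4.09) = 3.6548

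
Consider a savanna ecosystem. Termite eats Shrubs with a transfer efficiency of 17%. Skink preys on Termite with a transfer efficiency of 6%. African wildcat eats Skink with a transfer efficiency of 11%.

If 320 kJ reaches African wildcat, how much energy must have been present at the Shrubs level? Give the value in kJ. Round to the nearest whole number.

Cumulative transfer efficiency: 0.17 × 0.06 × 0.11 = 0.001122
Shrubs energy = 320 / 0.001122 = 285205 kJ

285205 kJ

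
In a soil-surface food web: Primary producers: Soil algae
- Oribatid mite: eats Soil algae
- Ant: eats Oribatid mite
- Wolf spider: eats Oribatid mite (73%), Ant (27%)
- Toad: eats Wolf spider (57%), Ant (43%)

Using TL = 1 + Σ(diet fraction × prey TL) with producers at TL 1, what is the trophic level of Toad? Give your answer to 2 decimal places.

Oribatid mite: 1 + 1 = 2
Ant: 1 + 2 = 3
Wolf spider: 1 + (0.73×2 + 0.27×3) = 3.27
Toad: 1 + (0.57×3.27 + 0.43×3) = 4.1539

4.15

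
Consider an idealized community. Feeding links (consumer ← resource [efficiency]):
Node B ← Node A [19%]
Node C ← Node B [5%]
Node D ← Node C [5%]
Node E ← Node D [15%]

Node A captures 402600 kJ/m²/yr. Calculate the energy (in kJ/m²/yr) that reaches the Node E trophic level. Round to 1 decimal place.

28.7 kJ/m²/yr

Node B: 402600 × 0.19 = 76494 kJ/m²/yr
Node C: 76494 × 0.05 = 3824.7 kJ/m²/yr
Node D: 3824.7 × 0.05 = 191.235 kJ/m²/yr
Node E: 191.235 × 0.15 = 28.68525 kJ/m²/yr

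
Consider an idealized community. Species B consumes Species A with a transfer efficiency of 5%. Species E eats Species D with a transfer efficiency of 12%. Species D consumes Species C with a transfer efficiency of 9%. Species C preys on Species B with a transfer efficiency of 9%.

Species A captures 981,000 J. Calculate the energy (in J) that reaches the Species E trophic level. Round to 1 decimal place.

Species B: 981000 × 0.05 = 49050 J
Species C: 49050 × 0.09 = 4414.5 J
Species D: 4414.5 × 0.09 = 397.305 J
Species E: 397.305 × 0.12 = 47.6766 J

47.7 J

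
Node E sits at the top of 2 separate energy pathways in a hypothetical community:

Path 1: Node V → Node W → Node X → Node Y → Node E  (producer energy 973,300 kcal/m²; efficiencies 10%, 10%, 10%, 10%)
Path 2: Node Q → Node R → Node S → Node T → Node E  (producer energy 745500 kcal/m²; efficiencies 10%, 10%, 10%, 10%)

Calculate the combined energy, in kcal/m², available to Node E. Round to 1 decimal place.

Path 1: 973300 × 0.1 × 0.1 × 0.1 × 0.1 = 97.33 kcal/m²
Path 2: 745500 × 0.1 × 0.1 × 0.1 × 0.1 = 74.55 kcal/m²
Total at Node E: 97.33 + 74.55 = 171.88 kcal/m²

171.9 kcal/m²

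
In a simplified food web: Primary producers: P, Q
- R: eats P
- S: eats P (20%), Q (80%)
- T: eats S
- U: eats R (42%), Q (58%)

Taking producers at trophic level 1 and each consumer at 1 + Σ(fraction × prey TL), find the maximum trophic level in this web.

3

R: 1 + 1 = 2
S: 1 + (0.2×1 + 0.8×1) = 2
T: 1 + 2 = 3
U: 1 + (0.42×2 + 0.58×1) = 2.42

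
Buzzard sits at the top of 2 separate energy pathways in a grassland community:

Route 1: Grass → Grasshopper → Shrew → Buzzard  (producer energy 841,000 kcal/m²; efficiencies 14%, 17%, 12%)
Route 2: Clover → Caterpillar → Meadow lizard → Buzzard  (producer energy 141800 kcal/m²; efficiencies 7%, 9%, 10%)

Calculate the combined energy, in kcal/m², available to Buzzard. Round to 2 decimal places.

Route 1: 841000 × 0.14 × 0.17 × 0.12 = 2401.896 kcal/m²
Route 2: 141800 × 0.07 × 0.09 × 0.1 = 89.334 kcal/m²
Total at Buzzard: 2401.896 + 89.334 = 2491.23 kcal/m²

2491.23 kcal/m²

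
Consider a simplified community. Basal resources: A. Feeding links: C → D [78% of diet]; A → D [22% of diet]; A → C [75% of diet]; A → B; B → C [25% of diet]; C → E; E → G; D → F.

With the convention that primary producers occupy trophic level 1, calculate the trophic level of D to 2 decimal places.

2.98

B: 1 + 1 = 2
C: 1 + (0.25×2 + 0.75×1) = 2.25
D: 1 + (0.22×1 + 0.78×2.25) = 2.975
E: 1 + 2.25 = 3.25
F: 1 + 2.975 = 3.975
G: 1 + 3.25 = 4.25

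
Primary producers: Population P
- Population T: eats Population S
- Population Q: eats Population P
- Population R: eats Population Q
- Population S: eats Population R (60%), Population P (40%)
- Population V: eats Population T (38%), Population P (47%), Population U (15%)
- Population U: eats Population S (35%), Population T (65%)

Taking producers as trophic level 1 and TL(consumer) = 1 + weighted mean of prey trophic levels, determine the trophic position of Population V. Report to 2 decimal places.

3.79

Population Q: 1 + 1 = 2
Population R: 1 + 2 = 3
Population S: 1 + (0.6×3 + 0.4×1) = 3.2
Population T: 1 + 3.2 = 4.2
Population U: 1 + (0.35×3.2 + 0.65×4.2) = 4.85
Population V: 1 + (0.38×4.2 + 0.47×1 + 0.15×4.85) = 3.7935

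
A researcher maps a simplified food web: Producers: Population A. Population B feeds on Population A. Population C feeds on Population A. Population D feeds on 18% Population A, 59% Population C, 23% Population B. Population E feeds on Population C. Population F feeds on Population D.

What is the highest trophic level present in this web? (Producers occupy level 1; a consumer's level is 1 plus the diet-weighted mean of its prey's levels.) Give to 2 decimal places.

Population B: 1 + 1 = 2
Population C: 1 + 1 = 2
Population D: 1 + (0.18×1 + 0.59×2 + 0.23×2) = 2.82
Population E: 1 + 2 = 3
Population F: 1 + 2.82 = 3.82

3.82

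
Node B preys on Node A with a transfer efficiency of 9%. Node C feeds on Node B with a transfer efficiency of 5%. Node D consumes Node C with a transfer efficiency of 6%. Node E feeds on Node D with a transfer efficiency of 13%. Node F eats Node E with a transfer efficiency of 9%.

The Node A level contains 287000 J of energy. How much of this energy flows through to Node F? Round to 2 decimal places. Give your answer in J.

Node B: 287000 × 0.09 = 25830 J
Node C: 25830 × 0.05 = 1291.5 J
Node D: 1291.5 × 0.06 = 77.49 J
Node E: 77.49 × 0.13 = 10.0737 J
Node F: 10.0737 × 0.09 = 0.906633 J

0.91 J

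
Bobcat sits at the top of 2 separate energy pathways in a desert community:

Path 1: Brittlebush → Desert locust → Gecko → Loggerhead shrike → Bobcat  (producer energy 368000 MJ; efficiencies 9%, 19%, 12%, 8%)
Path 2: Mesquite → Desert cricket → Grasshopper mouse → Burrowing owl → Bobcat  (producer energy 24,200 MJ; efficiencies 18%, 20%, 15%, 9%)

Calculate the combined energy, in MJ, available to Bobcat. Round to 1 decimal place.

72.2 MJ

Path 1: 368000 × 0.09 × 0.19 × 0.12 × 0.08 = 60.41088 MJ
Path 2: 24200 × 0.18 × 0.2 × 0.15 × 0.09 = 11.7612 MJ
Total at Bobcat: 60.41088 + 11.7612 = 72.17208 MJ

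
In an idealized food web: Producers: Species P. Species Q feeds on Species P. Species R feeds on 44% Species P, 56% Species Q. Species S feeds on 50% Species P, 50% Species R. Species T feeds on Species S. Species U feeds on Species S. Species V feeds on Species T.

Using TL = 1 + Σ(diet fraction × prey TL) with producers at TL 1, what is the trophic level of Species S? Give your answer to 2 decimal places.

Species Q: 1 + 1 = 2
Species R: 1 + (0.44×1 + 0.56×2) = 2.56
Species S: 1 + (0.5×1 + 0.5×2.56) = 2.78
Species T: 1 + 2.78 = 3.78
Species U: 1 + 2.78 = 3.78
Species V: 1 + 3.78 = 4.78

2.78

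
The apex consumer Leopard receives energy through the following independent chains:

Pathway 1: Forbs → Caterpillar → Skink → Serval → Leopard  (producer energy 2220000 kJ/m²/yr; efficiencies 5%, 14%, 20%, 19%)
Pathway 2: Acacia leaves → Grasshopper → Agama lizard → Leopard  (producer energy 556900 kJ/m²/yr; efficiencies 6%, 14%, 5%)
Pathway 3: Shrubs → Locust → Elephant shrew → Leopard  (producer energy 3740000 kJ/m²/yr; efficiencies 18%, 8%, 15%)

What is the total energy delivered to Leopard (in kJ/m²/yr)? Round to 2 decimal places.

8902.82 kJ/m²/yr

Pathway 1: 2220000 × 0.05 × 0.14 × 0.2 × 0.19 = 590.52 kJ/m²/yr
Pathway 2: 556900 × 0.06 × 0.14 × 0.05 = 233.898 kJ/m²/yr
Pathway 3: 3740000 × 0.18 × 0.08 × 0.15 = 8078.4 kJ/m²/yr
Total at Leopard: 590.52 + 233.898 + 8078.4 = 8902.818 kJ/m²/yr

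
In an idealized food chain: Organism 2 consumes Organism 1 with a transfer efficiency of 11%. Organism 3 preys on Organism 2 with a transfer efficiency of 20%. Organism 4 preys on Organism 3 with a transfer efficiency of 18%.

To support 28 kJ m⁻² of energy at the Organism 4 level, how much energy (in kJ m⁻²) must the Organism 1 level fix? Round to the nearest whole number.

Cumulative transfer efficiency: 0.11 × 0.2 × 0.18 = 0.00396
Organism 1 energy = 28 / 0.00396 = 7071 kJ m⁻²

7071 kJ m⁻²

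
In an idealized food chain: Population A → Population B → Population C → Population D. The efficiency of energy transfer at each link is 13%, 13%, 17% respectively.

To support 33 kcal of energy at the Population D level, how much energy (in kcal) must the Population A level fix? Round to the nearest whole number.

Cumulative transfer efficiency: 0.13 × 0.13 × 0.17 = 0.002873
Population A energy = 33 / 0.002873 = 11486 kcal

11486 kcal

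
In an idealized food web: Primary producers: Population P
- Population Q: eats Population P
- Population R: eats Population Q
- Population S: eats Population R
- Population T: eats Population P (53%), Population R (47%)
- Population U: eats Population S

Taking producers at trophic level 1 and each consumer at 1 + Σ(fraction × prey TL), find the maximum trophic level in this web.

Population Q: 1 + 1 = 2
Population R: 1 + 2 = 3
Population S: 1 + 3 = 4
Population T: 1 + (0.53×1 + 0.47×3) = 2.94
Population U: 1 + 4 = 5

5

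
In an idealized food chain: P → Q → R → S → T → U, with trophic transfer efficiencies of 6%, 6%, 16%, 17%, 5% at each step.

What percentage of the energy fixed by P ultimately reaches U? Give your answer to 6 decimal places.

Product of link efficiencies: 0.06 × 0.06 × 0.16 × 0.17 × 0.05 = 0.000004896
As a percentage: 0.000004896 × 100 = 0.000490%

0.000490%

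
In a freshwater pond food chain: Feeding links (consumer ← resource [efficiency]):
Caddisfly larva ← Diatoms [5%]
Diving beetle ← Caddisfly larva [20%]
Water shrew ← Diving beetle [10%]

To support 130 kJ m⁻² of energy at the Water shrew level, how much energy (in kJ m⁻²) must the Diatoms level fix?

Cumulative transfer efficiency: 0.05 × 0.2 × 0.1 = 0.001
Diatoms energy = 130 / 0.001 = 130000 kJ m⁻²

130000 kJ m⁻²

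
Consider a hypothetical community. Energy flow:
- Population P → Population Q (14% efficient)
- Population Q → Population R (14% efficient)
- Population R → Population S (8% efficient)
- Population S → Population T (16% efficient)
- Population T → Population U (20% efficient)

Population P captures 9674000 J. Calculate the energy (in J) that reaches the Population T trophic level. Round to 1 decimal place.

Population Q: 9674000 × 0.14 = 1354360 J
Population R: 1354360 × 0.14 = 189610.4 J
Population S: 189610.4 × 0.08 = 15168.832 J
Population T: 15168.832 × 0.16 = 2427.01312 J

2427.0 J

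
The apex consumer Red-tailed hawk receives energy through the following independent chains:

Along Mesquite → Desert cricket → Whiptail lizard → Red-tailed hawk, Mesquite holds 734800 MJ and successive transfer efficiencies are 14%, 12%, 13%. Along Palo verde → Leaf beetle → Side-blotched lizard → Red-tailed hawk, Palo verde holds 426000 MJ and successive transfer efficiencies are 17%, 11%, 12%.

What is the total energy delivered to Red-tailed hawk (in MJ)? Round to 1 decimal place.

2560.7 MJ

Via Mesquite: 734800 × 0.14 × 0.12 × 0.13 = 1604.8032 MJ
Via Palo verde: 426000 × 0.17 × 0.11 × 0.12 = 955.944 MJ
Total at Red-tailed hawk: 1604.8032 + 955.944 = 2560.7472 MJ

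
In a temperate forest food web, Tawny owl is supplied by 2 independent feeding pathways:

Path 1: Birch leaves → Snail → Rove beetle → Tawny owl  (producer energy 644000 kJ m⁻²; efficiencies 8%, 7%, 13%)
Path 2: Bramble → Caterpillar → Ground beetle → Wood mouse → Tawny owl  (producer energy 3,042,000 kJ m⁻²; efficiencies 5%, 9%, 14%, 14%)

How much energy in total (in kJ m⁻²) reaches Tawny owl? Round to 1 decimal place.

737.1 kJ m⁻²

Path 1: 644000 × 0.08 × 0.07 × 0.13 = 468.832 kJ m⁻²
Path 2: 3042000 × 0.05 × 0.09 × 0.14 × 0.14 = 268.3044 kJ m⁻²
Total at Tawny owl: 468.832 + 268.3044 = 737.1364 kJ m⁻²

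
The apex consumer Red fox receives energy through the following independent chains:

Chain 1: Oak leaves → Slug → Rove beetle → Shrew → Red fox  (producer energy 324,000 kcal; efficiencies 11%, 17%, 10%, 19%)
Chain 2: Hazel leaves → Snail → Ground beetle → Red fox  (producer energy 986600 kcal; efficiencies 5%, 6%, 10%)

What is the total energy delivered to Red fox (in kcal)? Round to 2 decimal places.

Chain 1: 324000 × 0.11 × 0.17 × 0.1 × 0.19 = 115.1172 kcal
Chain 2: 986600 × 0.05 × 0.06 × 0.1 = 295.98 kcal
Total at Red fox: 115.1172 + 295.98 = 411.0972 kcal

411.10 kcal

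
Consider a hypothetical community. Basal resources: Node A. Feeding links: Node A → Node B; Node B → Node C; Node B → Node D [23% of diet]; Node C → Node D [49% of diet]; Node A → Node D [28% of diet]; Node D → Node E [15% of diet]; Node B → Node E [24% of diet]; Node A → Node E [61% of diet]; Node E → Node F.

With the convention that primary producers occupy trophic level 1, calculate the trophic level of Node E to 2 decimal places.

2.57

Node B: 1 + 1 = 2
Node C: 1 + 2 = 3
Node D: 1 + (0.23×2 + 0.49×3 + 0.28×1) = 3.21
Node E: 1 + (0.15×3.21 + 0.24×2 + 0.61×1) = 2.5715
Node F: 1 + 2.5715 = 3.5715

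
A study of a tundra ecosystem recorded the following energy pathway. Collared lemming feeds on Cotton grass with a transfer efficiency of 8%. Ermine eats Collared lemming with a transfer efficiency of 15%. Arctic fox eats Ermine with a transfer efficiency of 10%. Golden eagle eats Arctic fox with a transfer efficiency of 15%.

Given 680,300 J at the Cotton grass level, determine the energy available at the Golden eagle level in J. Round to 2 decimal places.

Collared lemming: 680300 × 0.08 = 54424 J
Ermine: 54424 × 0.15 = 8163.6 J
Arctic fox: 8163.6 × 0.1 = 816.36 J
Golden eagle: 816.36 × 0.15 = 122.454 J

122.45 J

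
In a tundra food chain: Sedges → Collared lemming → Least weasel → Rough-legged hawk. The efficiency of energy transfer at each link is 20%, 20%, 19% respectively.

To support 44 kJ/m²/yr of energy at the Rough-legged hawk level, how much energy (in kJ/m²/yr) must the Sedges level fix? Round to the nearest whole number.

Cumulative transfer efficiency: 0.2 × 0.2 × 0.19 = 0.0076
Sedges energy = 44 / 0.0076 = 5789 kJ/m²/yr

5789 kJ/m²/yr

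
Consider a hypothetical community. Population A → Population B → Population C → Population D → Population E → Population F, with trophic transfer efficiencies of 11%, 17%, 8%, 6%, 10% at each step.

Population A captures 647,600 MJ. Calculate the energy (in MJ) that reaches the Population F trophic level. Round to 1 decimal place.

Population B: 647600 × 0.11 = 71236 MJ
Population C: 71236 × 0.17 = 12110.12 MJ
Population D: 12110.12 × 0.08 = 968.8096 MJ
Population E: 968.8096 × 0.06 = 58.128576 MJ
Population F: 58.128576 × 0.1 = 5.8128576 MJ

5.8 MJ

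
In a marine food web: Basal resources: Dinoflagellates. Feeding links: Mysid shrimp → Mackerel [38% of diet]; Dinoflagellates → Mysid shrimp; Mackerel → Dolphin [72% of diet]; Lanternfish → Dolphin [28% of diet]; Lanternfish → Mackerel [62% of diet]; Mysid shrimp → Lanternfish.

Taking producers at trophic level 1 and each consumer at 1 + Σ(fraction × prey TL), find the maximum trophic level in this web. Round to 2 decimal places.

Mysid shrimp: 1 + 1 = 2
Lanternfish: 1 + 2 = 3
Mackerel: 1 + (0.62×3 + 0.38×2) = 3.62
Dolphin: 1 + (0.28×3 + 0.72×3.62) = 4.4464

4.45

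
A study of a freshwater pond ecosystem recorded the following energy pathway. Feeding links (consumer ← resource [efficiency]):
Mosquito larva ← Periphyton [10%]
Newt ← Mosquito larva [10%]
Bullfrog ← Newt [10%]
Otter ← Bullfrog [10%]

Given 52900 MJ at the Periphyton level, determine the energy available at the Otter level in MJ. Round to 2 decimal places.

Mosquito larva: 52900 × 0.1 = 5290 MJ
Newt: 5290 × 0.1 = 529 MJ
Bullfrog: 529 × 0.1 = 52.9 MJ
Otter: 52.9 × 0.1 = 5.29 MJ

5.29 MJ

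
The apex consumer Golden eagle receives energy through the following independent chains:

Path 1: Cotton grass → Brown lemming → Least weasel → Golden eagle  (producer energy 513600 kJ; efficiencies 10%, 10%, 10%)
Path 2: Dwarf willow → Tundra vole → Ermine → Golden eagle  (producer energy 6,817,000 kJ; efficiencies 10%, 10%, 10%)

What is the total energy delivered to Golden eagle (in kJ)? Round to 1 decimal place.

Path 1: 513600 × 0.1 × 0.1 × 0.1 = 513.6 kJ
Path 2: 6817000 × 0.1 × 0.1 × 0.1 = 6817 kJ
Total at Golden eagle: 513.6 + 6817 = 7330.6 kJ

7330.6 kJ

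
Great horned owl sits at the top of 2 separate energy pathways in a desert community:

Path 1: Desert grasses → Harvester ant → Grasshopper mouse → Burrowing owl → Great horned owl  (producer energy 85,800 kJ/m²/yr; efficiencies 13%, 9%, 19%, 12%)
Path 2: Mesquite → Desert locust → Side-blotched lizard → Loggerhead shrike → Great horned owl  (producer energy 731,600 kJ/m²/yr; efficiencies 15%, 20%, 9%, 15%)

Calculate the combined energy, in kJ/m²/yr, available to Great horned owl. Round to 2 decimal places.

Path 1: 85800 × 0.13 × 0.09 × 0.19 × 0.12 = 22.888008 kJ/m²/yr
Path 2: 731600 × 0.15 × 0.2 × 0.09 × 0.15 = 296.298 kJ/m²/yr
Total at Great horned owl: 22.888008 + 296.298 = 319.186008 kJ/m²/yr

319.19 kJ/m²/yr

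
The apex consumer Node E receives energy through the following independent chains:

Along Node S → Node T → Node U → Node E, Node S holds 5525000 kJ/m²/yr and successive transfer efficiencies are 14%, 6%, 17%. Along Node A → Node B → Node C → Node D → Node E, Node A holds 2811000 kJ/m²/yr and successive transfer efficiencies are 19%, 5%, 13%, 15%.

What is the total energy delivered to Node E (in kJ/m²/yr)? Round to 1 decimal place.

Via Node S: 5525000 × 0.14 × 0.06 × 0.17 = 7889.7 kJ/m²/yr
Via Node A: 2811000 × 0.19 × 0.05 × 0.13 × 0.15 = 520.73775 kJ/m²/yr
Total at Node E: 7889.7 + 520.73775 = 8410.43775 kJ/m²/yr

8410.4 kJ/m²/yr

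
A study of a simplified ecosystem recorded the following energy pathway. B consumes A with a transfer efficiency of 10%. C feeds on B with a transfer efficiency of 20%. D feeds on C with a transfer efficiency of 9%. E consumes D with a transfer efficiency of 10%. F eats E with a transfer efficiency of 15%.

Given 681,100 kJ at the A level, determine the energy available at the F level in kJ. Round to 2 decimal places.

B: 681100 × 0.1 = 68110 kJ
C: 68110 × 0.2 = 13622 kJ
D: 13622 × 0.09 = 1225.98 kJ
E: 1225.98 × 0.1 = 122.598 kJ
F: 122.598 × 0.15 = 18.3897 kJ

18.39 kJ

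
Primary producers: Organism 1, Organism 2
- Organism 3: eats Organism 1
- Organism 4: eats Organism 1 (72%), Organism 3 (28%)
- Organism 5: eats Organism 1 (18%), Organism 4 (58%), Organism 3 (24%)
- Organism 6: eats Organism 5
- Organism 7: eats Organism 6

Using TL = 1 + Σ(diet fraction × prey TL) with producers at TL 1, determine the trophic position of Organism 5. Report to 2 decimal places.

2.98

Organism 3: 1 + 1 = 2
Organism 4: 1 + (0.72×1 + 0.28×2) = 2.28
Organism 5: 1 + (0.18×1 + 0.58×2.28 + 0.24×2) = 2.9824
Organism 6: 1 + 2.9824 = 3.9824
Organism 7: 1 + 3.9824 = 4.9824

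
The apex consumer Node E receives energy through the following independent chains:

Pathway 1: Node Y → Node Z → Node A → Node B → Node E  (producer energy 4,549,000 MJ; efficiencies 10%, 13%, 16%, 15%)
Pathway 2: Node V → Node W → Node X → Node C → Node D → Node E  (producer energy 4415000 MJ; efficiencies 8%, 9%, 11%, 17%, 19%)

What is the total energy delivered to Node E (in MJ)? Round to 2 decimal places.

Pathway 1: 4549000 × 0.1 × 0.13 × 0.16 × 0.15 = 1419.288 MJ
Pathway 2: 4415000 × 0.08 × 0.09 × 0.11 × 0.17 × 0.19 = 112.942764 MJ
Total at Node E: 1419.288 + 112.942764 = 1532.230764 MJ

1532.23 MJ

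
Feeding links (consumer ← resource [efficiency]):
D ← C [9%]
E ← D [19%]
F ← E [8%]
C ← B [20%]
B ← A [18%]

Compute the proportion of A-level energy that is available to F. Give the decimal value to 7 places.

0.0000492

Product of link efficiencies: 0.18 × 0.2 × 0.09 × 0.19 × 0.08 = 0.000049248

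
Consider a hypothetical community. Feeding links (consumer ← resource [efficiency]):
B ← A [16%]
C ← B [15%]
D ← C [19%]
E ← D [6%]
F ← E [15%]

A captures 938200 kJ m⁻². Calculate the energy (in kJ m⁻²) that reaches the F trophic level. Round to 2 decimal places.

38.50 kJ m⁻²

B: 938200 × 0.16 = 150112 kJ m⁻²
C: 150112 × 0.15 = 22516.8 kJ m⁻²
D: 22516.8 × 0.19 = 4278.192 kJ m⁻²
E: 4278.192 × 0.06 = 256.69152 kJ m⁻²
F: 256.69152 × 0.15 = 38.503728 kJ m⁻²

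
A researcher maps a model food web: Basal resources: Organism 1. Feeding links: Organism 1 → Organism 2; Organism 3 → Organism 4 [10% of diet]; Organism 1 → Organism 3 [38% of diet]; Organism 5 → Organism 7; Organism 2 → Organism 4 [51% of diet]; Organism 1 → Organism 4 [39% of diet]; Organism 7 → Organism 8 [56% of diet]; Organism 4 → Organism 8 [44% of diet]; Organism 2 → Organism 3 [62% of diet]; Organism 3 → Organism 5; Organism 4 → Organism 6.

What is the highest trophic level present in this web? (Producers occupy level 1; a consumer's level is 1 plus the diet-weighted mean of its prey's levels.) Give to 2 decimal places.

4.76

Organism 2: 1 + 1 = 2
Organism 3: 1 + (0.38×1 + 0.62×2) = 2.62
Organism 4: 1 + (0.1×2.62 + 0.51×2 + 0.39×1) = 2.672
Organism 5: 1 + 2.62 = 3.62
Organism 6: 1 + 2.672 = 3.672
Organism 7: 1 + 3.62 = 4.62
Organism 8: 1 + (0.56×4.62 + 0.44×2.672) = 4.76288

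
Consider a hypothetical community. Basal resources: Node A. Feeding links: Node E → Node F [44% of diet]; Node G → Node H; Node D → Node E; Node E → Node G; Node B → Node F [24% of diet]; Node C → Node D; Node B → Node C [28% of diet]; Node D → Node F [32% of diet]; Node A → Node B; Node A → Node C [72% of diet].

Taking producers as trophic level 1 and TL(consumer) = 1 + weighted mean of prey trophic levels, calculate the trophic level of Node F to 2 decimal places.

4.41

Node B: 1 + 1 = 2
Node C: 1 + (0.28×2 + 0.72×1) = 2.28
Node D: 1 + 2.28 = 3.28
Node E: 1 + 3.28 = 4.28
Node F: 1 + (0.44×4.28 + 0.24×2 + 0.32×3.28) = 4.4128
Node G: 1 + 4.28 = 5.28
Node H: 1 + 5.28 = 6.28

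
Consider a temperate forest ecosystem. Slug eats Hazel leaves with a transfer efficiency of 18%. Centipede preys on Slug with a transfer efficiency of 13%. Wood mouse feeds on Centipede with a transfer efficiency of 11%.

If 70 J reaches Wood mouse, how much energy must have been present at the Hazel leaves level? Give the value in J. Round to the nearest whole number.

Cumulative transfer efficiency: 0.18 × 0.13 × 0.11 = 0.002574
Hazel leaves energy = 70 / 0.002574 = 27195 J

27195 J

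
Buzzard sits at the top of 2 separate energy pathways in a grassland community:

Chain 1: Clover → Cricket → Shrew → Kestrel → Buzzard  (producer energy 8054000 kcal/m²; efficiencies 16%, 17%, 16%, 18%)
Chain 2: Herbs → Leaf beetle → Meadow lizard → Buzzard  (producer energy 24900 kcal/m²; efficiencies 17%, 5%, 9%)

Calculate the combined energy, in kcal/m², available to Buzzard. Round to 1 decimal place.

Chain 1: 8054000 × 0.16 × 0.17 × 0.16 × 0.18 = 6309.18144 kcal/m²
Chain 2: 24900 × 0.17 × 0.05 × 0.09 = 19.0485 kcal/m²
Total at Buzzard: 6309.18144 + 19.0485 = 6328.22994 kcal/m²

6328.2 kcal/m²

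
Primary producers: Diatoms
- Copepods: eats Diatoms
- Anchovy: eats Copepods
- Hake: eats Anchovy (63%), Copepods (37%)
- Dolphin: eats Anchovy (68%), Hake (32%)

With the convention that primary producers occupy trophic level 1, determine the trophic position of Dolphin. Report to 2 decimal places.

Copepods: 1 + 1 = 2
Anchovy: 1 + 2 = 3
Hake: 1 + (0.63×3 + 0.37×2) = 3.63
Dolphin: 1 + (0.68×3 + 0.32×3.63) = 4.2016

4.20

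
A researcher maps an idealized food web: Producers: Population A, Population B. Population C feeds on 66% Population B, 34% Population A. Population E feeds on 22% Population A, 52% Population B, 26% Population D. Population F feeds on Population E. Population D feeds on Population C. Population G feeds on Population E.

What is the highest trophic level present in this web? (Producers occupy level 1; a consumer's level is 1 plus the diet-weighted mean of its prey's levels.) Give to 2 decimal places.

3.52

Population C: 1 + (0.66×1 + 0.34×1) = 2
Population D: 1 + 2 = 3
Population E: 1 + (0.22×1 + 0.52×1 + 0.26×3) = 2.52
Population F: 1 + 2.52 = 3.52
Population G: 1 + 2.52 = 3.52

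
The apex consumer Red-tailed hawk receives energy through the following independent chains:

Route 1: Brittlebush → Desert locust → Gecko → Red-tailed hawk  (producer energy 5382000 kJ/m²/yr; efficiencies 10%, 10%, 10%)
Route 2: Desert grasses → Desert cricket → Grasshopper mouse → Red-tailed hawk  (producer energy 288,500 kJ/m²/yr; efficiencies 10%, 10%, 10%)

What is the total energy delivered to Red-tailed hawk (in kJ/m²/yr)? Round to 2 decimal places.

Route 1: 5382000 × 0.1 × 0.1 × 0.1 = 5382 kJ/m²/yr
Route 2: 288500 × 0.1 × 0.1 × 0.1 = 288.5 kJ/m²/yr
Total at Red-tailed hawk: 5382 + 288.5 = 5670.5 kJ/m²/yr

5670.50 kJ/m²/yr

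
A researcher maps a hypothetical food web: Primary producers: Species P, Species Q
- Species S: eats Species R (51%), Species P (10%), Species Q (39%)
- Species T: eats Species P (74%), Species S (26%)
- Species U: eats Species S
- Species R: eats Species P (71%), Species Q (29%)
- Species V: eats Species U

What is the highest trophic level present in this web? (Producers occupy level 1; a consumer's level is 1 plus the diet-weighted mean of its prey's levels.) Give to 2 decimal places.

4.51

Species R: 1 + (0.71×1 + 0.29×1) = 2
Species S: 1 + (0.51×2 + 0.1×1 + 0.39×1) = 2.51
Species T: 1 + (0.74×1 + 0.26×2.51) = 2.3926
Species U: 1 + 2.51 = 3.51
Species V: 1 + 3.51 = 4.51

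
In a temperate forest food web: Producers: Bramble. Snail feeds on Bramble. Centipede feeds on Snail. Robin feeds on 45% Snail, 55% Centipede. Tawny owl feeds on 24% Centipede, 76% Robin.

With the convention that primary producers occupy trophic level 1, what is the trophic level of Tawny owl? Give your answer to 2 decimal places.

Snail: 1 + 1 = 2
Centipede: 1 + 2 = 3
Robin: 1 + (0.45×2 + 0.55×3) = 3.55
Tawny owl: 1 + (0.24×3 + 0.76×3.55) = 4.418

4.42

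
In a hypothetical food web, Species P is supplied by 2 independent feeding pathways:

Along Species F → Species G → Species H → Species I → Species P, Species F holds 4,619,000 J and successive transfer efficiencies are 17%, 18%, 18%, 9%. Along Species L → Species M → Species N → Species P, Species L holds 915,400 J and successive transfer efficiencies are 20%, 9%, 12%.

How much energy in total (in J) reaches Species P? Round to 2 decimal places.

4266.99 J

Via Species F: 4619000 × 0.17 × 0.18 × 0.18 × 0.09 = 2289.73068 J
Via Species L: 915400 × 0.2 × 0.09 × 0.12 = 1977.264 J
Total at Species P: 2289.73068 + 1977.264 = 4266.99468 J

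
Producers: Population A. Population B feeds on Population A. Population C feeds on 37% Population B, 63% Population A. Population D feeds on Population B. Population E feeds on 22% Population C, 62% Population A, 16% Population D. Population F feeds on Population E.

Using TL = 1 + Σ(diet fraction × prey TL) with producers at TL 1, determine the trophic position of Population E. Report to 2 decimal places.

Population B: 1 + 1 = 2
Population C: 1 + (0.37×2 + 0.63×1) = 2.37
Population D: 1 + 2 = 3
Population E: 1 + (0.22×2.37 + 0.62×1 + 0.16×3) = 2.6214
Population F: 1 + 2.6214 = 3.6214

2.62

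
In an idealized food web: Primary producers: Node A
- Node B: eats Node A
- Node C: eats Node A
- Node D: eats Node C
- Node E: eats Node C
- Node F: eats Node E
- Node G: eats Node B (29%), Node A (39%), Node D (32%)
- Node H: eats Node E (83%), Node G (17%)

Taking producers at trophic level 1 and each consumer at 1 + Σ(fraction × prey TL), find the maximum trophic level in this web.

4

Node B: 1 + 1 = 2
Node C: 1 + 1 = 2
Node D: 1 + 2 = 3
Node E: 1 + 2 = 3
Node F: 1 + 3 = 4
Node G: 1 + (0.29×2 + 0.39×1 + 0.32×3) = 2.93
Node H: 1 + (0.83×3 + 0.17×2.93) = 3.9881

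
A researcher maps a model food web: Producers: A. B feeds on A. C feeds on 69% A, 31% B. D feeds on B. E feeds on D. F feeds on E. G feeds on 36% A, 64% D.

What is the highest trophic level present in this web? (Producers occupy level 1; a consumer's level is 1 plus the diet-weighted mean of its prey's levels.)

5

B: 1 + 1 = 2
C: 1 + (0.69×1 + 0.31×2) = 2.31
D: 1 + 2 = 3
E: 1 + 3 = 4
F: 1 + 4 = 5
G: 1 + (0.36×1 + 0.64×3) = 3.28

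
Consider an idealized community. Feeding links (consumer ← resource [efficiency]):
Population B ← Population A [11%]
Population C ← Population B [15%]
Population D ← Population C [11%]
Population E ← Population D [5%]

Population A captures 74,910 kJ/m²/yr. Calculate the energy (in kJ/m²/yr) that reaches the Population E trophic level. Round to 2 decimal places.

Population B: 74910 × 0.11 = 8240.1 kJ/m²/yr
Population C: 8240.1 × 0.15 = 1236.015 kJ/m²/yr
Population D: 1236.015 × 0.11 = 135.96165 kJ/m²/yr
Population E: 135.96165 × 0.05 = 6.7980825 kJ/m²/yr

6.80 kJ/m²/yr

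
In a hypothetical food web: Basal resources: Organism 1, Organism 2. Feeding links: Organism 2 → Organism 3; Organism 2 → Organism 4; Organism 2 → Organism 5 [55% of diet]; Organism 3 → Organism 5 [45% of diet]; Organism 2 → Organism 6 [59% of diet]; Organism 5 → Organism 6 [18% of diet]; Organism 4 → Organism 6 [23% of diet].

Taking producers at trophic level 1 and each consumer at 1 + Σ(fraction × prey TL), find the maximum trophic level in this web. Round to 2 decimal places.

Organism 3: 1 + 1 = 2
Organism 4: 1 + 1 = 2
Organism 5: 1 + (0.55×1 + 0.45×2) = 2.45
Organism 6: 1 + (0.59×1 + 0.18×2.45 + 0.23×2) = 2.491

2.49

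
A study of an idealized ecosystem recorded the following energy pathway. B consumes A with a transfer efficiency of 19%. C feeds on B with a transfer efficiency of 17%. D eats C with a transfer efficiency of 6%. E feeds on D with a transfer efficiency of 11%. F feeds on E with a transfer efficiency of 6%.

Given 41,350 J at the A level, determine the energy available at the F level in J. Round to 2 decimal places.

0.53 J

B: 41350 × 0.19 = 7856.5 J
C: 7856.5 × 0.17 = 1335.605 J
D: 1335.605 × 0.06 = 80.1363 J
E: 80.1363 × 0.11 = 8.814993 J
F: 8.814993 × 0.06 = 0.52889958 J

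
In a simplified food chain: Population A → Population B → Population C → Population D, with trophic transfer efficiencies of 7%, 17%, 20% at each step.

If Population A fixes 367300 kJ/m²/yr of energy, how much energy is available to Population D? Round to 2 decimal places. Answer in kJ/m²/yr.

874.17 kJ/m²/yr

Population B: 367300 × 0.07 = 25711 kJ/m²/yr
Population C: 25711 × 0.17 = 4370.87 kJ/m²/yr
Population D: 4370.87 × 0.2 = 874.174 kJ/m²/yr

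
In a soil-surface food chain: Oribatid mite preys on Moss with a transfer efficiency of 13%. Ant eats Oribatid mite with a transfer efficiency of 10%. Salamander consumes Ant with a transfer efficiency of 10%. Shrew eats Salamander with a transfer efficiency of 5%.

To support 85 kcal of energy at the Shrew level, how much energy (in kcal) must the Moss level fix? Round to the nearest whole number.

Cumulative transfer efficiency: 0.13 × 0.1 × 0.1 × 0.05 = 0.000065
Moss energy = 85 / 0.000065 = 1307692 kcal

1307692 kcal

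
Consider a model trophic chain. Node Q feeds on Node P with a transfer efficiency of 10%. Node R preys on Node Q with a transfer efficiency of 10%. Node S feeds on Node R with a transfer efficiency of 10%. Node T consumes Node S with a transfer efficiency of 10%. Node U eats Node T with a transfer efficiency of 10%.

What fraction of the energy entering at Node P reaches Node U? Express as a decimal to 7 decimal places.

0.0000100

Product of link efficiencies: 0.1 × 0.1 × 0.1 × 0.1 × 0.1 = 0.00001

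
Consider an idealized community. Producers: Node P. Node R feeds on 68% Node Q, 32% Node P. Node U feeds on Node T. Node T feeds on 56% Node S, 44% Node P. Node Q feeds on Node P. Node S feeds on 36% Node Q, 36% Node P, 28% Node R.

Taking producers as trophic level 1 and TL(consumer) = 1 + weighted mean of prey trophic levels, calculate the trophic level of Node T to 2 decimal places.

Node Q: 1 + 1 = 2
Node R: 1 + (0.68×2 + 0.32×1) = 2.68
Node S: 1 + (0.36×2 + 0.36×1 + 0.28×2.68) = 2.8304
Node T: 1 + (0.56×2.8304 + 0.44×1) = 3.025024
Node U: 1 + 3.025024 = 4.025024

3.03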